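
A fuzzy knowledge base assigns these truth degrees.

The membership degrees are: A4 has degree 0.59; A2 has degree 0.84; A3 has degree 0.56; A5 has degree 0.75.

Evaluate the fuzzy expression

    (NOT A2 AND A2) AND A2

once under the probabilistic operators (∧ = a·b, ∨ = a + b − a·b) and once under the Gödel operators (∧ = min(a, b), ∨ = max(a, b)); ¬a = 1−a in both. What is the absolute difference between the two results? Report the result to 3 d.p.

Under probabilistic:
  NOT A2 = 1 − 0.8400 = 0.1600
  NOT A2 AND A2 = a·b on (0.1600, 0.8400) = 0.1344
  (NOT A2 AND A2) AND A2 = a·b on (0.1344, 0.8400) = 0.1129
  → value = 0.1129
Under Gödel:
  NOT A2 = 1 − 0.84 = 0.16
  NOT A2 AND A2 = min(a, b) on (0.16, 0.84) = 0.16
  (NOT A2 AND A2) AND A2 = min(a, b) on (0.16, 0.84) = 0.16
  → value = 0.1600
|0.1129 − 0.1600| = 0.047

0.047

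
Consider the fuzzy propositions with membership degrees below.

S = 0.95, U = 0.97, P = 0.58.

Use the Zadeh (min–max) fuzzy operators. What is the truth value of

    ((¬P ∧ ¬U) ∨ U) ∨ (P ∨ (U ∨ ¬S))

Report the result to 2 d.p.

¬P = 1 − 0.58 = 0.42
¬U = 1 − 0.97 = 0.03
¬P ∧ ¬U = min(a, b) on (0.42, 0.03) = 0.03
(¬P ∧ ¬U) ∨ U = max(a, b) on (0.03, 0.97) = 0.97
¬S = 1 − 0.95 = 0.05
U ∨ ¬S = max(a, b) on (0.97, 0.05) = 0.97
P ∨ (U ∨ ¬S) = max(a, b) on (0.58, 0.97) = 0.97
((¬P ∧ ¬U) ∨ U) ∨ (P ∨ (U ∨ ¬S)) = max(a, b) on (0.97, 0.97) = 0.97

0.97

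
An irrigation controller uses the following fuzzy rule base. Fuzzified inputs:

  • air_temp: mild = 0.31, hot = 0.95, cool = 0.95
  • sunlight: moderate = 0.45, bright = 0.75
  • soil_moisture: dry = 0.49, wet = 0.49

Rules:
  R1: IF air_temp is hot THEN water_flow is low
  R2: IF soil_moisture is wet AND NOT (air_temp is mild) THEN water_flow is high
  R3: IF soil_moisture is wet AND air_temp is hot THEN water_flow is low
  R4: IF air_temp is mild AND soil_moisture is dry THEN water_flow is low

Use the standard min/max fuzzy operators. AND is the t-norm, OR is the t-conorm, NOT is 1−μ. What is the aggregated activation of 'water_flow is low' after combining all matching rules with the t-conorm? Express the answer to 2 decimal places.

R1: hot=0.95 → w = 0.95
R2: wet=0.49, ¬mild=1−0.31=0.69; AND[min(a, b)] → w = 0.49
R3: wet=0.49, hot=0.95; AND[min(a, b)] → w = 0.49
R4: mild=0.31, dry=0.49; AND[min(a, b)] → w = 0.31
Rules with consequent 'low': {R1, R3, R4} → strengths 0.95, 0.49, 0.31
Aggregate via t-conorm [max(a, b)]: 0.95

0.95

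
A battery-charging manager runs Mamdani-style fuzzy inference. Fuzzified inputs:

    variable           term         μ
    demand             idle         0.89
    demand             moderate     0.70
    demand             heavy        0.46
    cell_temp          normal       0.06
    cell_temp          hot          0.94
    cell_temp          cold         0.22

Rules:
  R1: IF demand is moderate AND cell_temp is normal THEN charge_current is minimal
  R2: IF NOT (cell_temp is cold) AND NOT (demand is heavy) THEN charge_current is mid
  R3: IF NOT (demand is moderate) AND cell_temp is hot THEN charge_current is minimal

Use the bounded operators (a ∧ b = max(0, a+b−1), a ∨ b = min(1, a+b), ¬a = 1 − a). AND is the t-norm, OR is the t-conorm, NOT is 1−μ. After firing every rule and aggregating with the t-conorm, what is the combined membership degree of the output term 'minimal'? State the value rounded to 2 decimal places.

R1: moderate=0.70, normal=0.06; AND[max(0, a+b−1)] → w = 0.00
R2: ¬cold=1−0.22=0.78, ¬heavy=1−0.46=0.54; AND[max(0, a+b−1)] → w = 0.32
R3: ¬moderate=1−0.70=0.30, hot=0.94; AND[max(0, a+b−1)] → w = 0.24
Rules with consequent 'minimal': {R1, R3} → strengths 0.00, 0.24
Aggregate via t-conorm [min(1, a+b)]: 0.24

0.24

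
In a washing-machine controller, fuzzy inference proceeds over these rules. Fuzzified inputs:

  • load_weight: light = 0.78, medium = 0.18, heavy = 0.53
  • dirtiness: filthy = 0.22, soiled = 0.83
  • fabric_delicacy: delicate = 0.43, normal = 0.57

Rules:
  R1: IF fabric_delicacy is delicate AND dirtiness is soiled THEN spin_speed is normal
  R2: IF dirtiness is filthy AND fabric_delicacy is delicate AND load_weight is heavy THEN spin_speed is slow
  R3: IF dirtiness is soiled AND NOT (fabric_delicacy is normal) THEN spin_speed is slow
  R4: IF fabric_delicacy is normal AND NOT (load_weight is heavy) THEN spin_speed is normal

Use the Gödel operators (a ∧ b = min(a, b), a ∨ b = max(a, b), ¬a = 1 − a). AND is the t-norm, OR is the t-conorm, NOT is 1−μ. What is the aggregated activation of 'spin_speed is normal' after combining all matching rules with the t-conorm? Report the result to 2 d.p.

R1: delicate=0.43, soiled=0.83; AND[min(a, b)] → w = 0.43
R2: filthy=0.22, delicate=0.43, heavy=0.53; AND[min(a, b)] → w = 0.22
R3: soiled=0.83, ¬normal=1−0.57=0.43; AND[min(a, b)] → w = 0.43
R4: normal=0.57, ¬heavy=1−0.53=0.47; AND[min(a, b)] → w = 0.47
Rules with consequent 'normal': {R1, R4} → strengths 0.43, 0.47
Aggregate via t-conorm [max(a, b)]: 0.47

0.47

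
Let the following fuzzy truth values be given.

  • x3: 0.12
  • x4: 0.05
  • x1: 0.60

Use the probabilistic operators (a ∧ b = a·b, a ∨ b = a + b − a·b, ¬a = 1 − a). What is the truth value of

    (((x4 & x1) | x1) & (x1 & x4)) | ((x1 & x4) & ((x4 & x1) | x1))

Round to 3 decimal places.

x4 & x1 = a·b on (0.0500, 0.6000) = 0.0300
(x4 & x1) | x1 = a + b − a·b on (0.0300, 0.6000) = 0.6120
x1 & x4 = a·b on (0.6000, 0.0500) = 0.0300
((x4 & x1) | x1) & (x1 & x4) = a·b on (0.6120, 0.0300) = 0.0184
x1 & x4 = a·b on (0.6000, 0.0500) = 0.0300
x4 & x1 = a·b on (0.0500, 0.6000) = 0.0300
(x4 & x1) | x1 = a + b − a·b on (0.0300, 0.6000) = 0.6120
(x1 & x4) & ((x4 & x1) | x1) = a·b on (0.0300, 0.6120) = 0.0184
(((x4 & x1) | x1) & (x1 & x4)) | ((x1 & x4) & ((x4 & x1) | x1)) = a + b − a·b on (0.0184, 0.0184) = 0.0364

0.036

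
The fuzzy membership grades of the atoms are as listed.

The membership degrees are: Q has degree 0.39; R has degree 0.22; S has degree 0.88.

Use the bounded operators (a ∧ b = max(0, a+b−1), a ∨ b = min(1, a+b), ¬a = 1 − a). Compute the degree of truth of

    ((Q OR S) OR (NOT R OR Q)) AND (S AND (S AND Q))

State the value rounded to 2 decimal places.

Q OR S = min(1, a+b) on (0.39, 0.88) = 1.00
NOT R = 1 − 0.22 = 0.78
NOT R OR Q = min(1, a+b) on (0.78, 0.39) = 1.00
(Q OR S) OR (NOT R OR Q) = min(1, a+b) on (1.00, 1.00) = 1.00
S AND Q = max(0, a+b−1) on (0.88, 0.39) = 0.27
S AND (S AND Q) = max(0, a+b−1) on (0.88, 0.27) = 0.15
((Q OR S) OR (NOT R OR Q)) AND (S AND (S AND Q)) = max(0, a+b−1) on (1.00, 0.15) = 0.15

0.15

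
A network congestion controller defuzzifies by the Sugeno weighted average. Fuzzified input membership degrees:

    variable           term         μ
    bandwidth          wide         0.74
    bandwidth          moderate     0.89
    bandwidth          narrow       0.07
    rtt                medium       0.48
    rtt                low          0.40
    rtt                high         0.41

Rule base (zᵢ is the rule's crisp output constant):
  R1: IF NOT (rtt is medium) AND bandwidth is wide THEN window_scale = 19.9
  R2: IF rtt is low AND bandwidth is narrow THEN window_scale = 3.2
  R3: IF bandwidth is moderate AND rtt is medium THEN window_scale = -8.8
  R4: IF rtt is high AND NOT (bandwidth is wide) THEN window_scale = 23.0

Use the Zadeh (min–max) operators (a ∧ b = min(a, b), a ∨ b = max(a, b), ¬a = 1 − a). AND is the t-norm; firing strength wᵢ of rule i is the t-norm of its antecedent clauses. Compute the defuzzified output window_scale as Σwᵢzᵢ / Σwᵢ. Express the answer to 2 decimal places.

R1 (z=19.9): ¬medium=1−0.48=0.52, wide=0.74; AND[min(a, b)] → w = 0.52
R2 (z=3.2): low=0.40, narrow=0.07; AND[min(a, b)] → w = 0.07
R3 (z=-8.8): moderate=0.89, medium=0.48; AND[min(a, b)] → w = 0.48
R4 (z=23.0): high=0.41, ¬wide=1−0.74=0.26; AND[min(a, b)] → w = 0.26
Weighted average = (0.52·19.9 + 0.07·3.2 + 0.48·-8.8 + 0.26·23.0) / (0.52 + 0.07 + 0.48 + 0.26)
  = 12.3280 / 1.3300 = 9.27

9.27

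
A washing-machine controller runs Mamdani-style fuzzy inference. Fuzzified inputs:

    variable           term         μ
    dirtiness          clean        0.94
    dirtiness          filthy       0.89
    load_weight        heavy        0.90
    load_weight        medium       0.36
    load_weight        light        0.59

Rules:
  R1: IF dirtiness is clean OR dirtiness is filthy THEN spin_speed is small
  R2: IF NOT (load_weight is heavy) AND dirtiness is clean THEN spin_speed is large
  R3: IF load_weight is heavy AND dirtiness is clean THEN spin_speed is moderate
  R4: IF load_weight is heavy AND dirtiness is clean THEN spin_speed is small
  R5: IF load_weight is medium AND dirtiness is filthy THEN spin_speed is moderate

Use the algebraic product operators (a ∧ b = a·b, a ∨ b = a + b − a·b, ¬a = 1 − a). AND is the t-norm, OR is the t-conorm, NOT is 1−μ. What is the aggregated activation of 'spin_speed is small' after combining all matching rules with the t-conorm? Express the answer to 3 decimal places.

0.999

R1: clean=0.94, filthy=0.89; OR[a + b − a·b] → w = 0.9934
R2: ¬heavy=1−0.90=0.10, clean=0.94; AND[a·b] → w = 0.0940
R3: heavy=0.90, clean=0.94; AND[a·b] → w = 0.8460
R4: heavy=0.90, clean=0.94; AND[a·b] → w = 0.8460
R5: medium=0.36, filthy=0.89; AND[a·b] → w = 0.3204
Rules with consequent 'small': {R1, R4} → strengths 0.9934, 0.8460
Aggregate via t-conorm [a + b − a·b]: 0.9990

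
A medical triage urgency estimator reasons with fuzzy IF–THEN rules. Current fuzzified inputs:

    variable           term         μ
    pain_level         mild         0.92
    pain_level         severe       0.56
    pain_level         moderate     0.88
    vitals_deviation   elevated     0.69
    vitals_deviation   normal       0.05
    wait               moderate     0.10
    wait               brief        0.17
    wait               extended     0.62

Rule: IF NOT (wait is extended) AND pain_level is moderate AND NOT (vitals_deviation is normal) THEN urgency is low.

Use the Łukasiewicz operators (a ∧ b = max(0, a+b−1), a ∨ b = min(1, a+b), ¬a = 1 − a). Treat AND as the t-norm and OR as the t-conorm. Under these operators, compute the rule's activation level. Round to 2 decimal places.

firing strength: ¬extended=1−0.62=0.38, moderate=0.88, ¬normal=1−0.05=0.95; AND[max(0, a+b−1)] → w = 0.21

0.21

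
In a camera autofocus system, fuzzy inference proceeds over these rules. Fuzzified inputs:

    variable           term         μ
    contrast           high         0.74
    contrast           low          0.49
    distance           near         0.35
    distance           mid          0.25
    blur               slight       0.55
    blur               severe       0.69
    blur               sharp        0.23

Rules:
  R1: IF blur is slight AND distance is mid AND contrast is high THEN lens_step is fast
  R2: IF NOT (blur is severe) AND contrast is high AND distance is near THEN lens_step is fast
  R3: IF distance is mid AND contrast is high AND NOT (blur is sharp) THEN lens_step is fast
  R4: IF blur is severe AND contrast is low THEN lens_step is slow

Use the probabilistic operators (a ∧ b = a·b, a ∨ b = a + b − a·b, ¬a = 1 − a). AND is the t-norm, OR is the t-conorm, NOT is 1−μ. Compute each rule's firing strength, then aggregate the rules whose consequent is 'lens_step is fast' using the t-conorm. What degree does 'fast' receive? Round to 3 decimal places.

0.292

R1: slight=0.55, mid=0.25, high=0.74; AND[a·b] → w = 0.1018
R2: ¬severe=1−0.69=0.31, high=0.74, near=0.35; AND[a·b] → w = 0.0803
R3: mid=0.25, high=0.74, ¬sharp=1−0.23=0.77; AND[a·b] → w = 0.1424
R4: severe=0.69, low=0.49; AND[a·b] → w = 0.3381
Rules with consequent 'fast': {R1, R2, R3} → strengths 0.1018, 0.0803, 0.1424
Aggregate via t-conorm [a + b − a·b]: 0.2916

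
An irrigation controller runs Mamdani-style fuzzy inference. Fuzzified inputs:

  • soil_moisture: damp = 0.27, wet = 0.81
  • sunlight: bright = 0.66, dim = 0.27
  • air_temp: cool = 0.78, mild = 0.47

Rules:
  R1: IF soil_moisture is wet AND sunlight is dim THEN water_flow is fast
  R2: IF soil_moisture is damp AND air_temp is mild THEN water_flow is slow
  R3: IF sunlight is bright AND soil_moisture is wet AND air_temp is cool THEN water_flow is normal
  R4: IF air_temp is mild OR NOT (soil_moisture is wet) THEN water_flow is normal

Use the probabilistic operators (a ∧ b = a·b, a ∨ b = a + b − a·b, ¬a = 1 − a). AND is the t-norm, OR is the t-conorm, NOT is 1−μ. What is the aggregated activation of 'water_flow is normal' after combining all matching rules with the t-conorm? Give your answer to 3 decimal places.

R1: wet=0.81, dim=0.27; AND[a·b] → w = 0.2187
R2: damp=0.27, mild=0.47; AND[a·b] → w = 0.1269
R3: bright=0.66, wet=0.81, cool=0.78; AND[a·b] → w = 0.4170
R4: mild=0.47, ¬wet=1−0.81=0.19; OR[a + b − a·b] → w = 0.5707
Rules with consequent 'normal': {R3, R4} → strengths 0.4170, 0.5707
Aggregate via t-conorm [a + b − a·b]: 0.7497

0.750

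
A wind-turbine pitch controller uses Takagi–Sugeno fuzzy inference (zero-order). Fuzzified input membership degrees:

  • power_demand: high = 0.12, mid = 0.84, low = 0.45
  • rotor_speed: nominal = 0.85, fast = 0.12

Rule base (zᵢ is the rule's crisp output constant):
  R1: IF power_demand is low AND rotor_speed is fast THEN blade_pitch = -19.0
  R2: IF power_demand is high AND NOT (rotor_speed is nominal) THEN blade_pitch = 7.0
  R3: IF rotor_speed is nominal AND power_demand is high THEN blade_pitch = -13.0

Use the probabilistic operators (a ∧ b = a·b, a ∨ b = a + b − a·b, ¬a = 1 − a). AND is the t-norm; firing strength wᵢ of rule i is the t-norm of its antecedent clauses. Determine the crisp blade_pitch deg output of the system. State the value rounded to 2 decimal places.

-12.79

R1 (z=-19.0): low=0.45, fast=0.12; AND[a·b] → w = 0.0540
R2 (z=7.0): high=0.12, ¬nominal=1−0.85=0.15; AND[a·b] → w = 0.0180
R3 (z=-13.0): nominal=0.85, high=0.12; AND[a·b] → w = 0.1020
Weighted average = (0.0540·-19.0 + 0.0180·7.0 + 0.1020·-13.0) / (0.0540 + 0.0180 + 0.1020)
  = -2.2260 / 0.1740 = -12.79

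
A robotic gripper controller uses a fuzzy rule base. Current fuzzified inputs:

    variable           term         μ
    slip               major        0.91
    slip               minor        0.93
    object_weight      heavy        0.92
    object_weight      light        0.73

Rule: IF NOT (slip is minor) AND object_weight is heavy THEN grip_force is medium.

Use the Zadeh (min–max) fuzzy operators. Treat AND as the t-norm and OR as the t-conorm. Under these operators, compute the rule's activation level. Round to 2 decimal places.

firing strength: ¬minor=1−0.93=0.07, heavy=0.92; AND[min(a, b)] → w = 0.07

0.07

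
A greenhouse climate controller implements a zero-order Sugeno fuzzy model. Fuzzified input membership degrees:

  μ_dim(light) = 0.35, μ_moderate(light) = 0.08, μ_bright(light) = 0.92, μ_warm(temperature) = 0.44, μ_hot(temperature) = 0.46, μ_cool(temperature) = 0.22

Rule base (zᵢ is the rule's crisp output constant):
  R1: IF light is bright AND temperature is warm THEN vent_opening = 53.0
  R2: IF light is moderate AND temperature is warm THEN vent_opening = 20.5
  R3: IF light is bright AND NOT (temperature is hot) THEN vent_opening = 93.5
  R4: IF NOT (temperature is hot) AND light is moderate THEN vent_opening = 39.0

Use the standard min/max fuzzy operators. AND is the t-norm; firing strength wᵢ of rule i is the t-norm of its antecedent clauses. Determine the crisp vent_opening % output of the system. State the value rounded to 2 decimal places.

68.92

R1 (z=53.0): bright=0.92, warm=0.44; AND[min(a, b)] → w = 0.44
R2 (z=20.5): moderate=0.08, warm=0.44; AND[min(a, b)] → w = 0.08
R3 (z=93.5): bright=0.92, ¬hot=1−0.46=0.54; AND[min(a, b)] → w = 0.54
R4 (z=39.0): ¬hot=1−0.46=0.54, moderate=0.08; AND[min(a, b)] → w = 0.08
Weighted average = (0.44·53.0 + 0.08·20.5 + 0.54·93.5 + 0.08·39.0) / (0.44 + 0.08 + 0.54 + 0.08)
  = 78.5700 / 1.1400 = 68.92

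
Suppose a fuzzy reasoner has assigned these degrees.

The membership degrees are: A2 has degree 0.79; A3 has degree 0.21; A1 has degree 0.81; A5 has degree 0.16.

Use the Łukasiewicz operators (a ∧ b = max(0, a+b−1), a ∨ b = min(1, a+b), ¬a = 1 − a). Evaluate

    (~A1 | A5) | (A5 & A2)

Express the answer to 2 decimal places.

~A1 = 1 − 0.81 = 0.19
~A1 | A5 = min(1, a+b) on (0.19, 0.16) = 0.35
A5 & A2 = max(0, a+b−1) on (0.16, 0.79) = 0.00
(~A1 | A5) | (A5 & A2) = min(1, a+b) on (0.35, 0.00) = 0.35

0.35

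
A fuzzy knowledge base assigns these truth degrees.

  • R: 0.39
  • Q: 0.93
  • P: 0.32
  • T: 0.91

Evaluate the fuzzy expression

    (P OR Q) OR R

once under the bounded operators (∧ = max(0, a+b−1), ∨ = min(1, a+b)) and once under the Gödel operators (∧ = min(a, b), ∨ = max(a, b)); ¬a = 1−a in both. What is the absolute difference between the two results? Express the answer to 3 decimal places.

0.070

Under bounded:
  P OR Q = min(1, a+b) on (0.32, 0.93) = 1.00
  (P OR Q) OR R = min(1, a+b) on (1.00, 0.39) = 1.00
  → value = 1.0000
Under Gödel:
  P OR Q = max(a, b) on (0.32, 0.93) = 0.93
  (P OR Q) OR R = max(a, b) on (0.93, 0.39) = 0.93
  → value = 0.9300
|1.0000 − 0.9300| = 0.070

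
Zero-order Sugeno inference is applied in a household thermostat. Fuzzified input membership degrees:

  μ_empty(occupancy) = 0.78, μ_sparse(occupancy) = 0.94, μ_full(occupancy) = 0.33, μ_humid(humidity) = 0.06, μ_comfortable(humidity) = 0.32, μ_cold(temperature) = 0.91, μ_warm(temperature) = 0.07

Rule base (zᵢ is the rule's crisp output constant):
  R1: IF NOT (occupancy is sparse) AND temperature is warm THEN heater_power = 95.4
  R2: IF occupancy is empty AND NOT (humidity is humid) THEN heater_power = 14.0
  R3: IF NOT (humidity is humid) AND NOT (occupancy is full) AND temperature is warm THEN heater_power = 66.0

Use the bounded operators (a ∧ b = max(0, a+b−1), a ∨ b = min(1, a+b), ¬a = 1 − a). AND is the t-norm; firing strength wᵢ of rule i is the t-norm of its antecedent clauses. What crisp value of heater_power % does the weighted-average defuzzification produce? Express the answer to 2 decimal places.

R1 (z=95.4): ¬sparse=1−0.94=0.06, warm=0.07; AND[max(0, a+b−1)] → w = 0.00
R2 (z=14.0): empty=0.78, ¬humid=1−0.06=0.94; AND[max(0, a+b−1)] → w = 0.72
R3 (z=66.0): ¬humid=1−0.06=0.94, ¬full=1−0.33=0.67, warm=0.07; AND[max(0, a+b−1)] → w = 0.00
Weighted average = (0.00·95.4 + 0.72·14.0 + 0.00·66.0) / (0.00 + 0.72 + 0.00)
  = 10.0800 / 0.7200 = 14.00

14.00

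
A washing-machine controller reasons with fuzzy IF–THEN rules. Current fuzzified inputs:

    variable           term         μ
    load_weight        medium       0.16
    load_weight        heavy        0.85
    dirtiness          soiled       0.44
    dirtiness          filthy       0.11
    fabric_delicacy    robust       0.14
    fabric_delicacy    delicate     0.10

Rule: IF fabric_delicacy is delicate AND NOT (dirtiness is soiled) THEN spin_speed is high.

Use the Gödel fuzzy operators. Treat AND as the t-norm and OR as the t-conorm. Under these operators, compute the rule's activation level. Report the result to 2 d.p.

0.10

firing strength: delicate=0.10, ¬soiled=1−0.44=0.56; AND[min(a, b)] → w = 0.10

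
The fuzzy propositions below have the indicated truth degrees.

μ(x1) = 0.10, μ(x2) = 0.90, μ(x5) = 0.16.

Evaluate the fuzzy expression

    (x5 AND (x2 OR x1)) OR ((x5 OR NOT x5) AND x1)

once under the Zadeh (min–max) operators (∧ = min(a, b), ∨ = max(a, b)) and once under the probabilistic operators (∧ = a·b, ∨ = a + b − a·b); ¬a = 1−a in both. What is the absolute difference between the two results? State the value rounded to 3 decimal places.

0.060

Under Zadeh (min–max):
  x2 OR x1 = max(a, b) on (0.90, 0.10) = 0.90
  x5 AND (x2 OR x1) = min(a, b) on (0.16, 0.90) = 0.16
  NOT x5 = 1 − 0.16 = 0.84
  x5 OR NOT x5 = max(a, b) on (0.16, 0.84) = 0.84
  (x5 OR NOT x5) AND x1 = min(a, b) on (0.84, 0.10) = 0.10
  (x5 AND (x2 OR x1)) OR ((x5 OR NOT x5) AND x1) = max(a, b) on (0.16, 0.10) = 0.16
  → value = 0.1600
Under probabilistic:
  x2 OR x1 = a + b − a·b on (0.9000, 0.1000) = 0.9100
  x5 AND (x2 OR x1) = a·b on (0.1600, 0.9100) = 0.1456
  NOT x5 = 1 − 0.1600 = 0.8400
  x5 OR NOT x5 = a + b − a·b on (0.1600, 0.8400) = 0.8656
  (x5 OR NOT x5) AND x1 = a·b on (0.8656, 0.1000) = 0.0866
  (x5 AND (x2 OR x1)) OR ((x5 OR NOT x5) AND x1) = a + b − a·b on (0.1456, 0.0866) = 0.2196
  → value = 0.2196
|0.1600 − 0.2196| = 0.060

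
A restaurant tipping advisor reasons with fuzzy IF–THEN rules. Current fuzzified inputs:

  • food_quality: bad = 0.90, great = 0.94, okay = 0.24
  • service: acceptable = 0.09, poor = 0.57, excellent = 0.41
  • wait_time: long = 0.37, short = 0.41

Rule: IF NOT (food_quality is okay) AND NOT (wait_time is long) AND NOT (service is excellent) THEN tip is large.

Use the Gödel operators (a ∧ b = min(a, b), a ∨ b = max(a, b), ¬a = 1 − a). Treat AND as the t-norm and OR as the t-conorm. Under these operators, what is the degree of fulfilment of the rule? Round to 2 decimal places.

firing strength: ¬okay=1−0.24=0.76, ¬long=1−0.37=0.63, ¬excellent=1−0.41=0.59; AND[min(a, b)] → w = 0.59

0.59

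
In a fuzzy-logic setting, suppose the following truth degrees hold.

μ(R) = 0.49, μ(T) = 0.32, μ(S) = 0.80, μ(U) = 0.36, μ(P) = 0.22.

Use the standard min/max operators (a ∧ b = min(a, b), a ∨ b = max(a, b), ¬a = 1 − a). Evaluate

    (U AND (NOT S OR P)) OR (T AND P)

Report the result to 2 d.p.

NOT S = 1 − 0.80 = 0.20
NOT S OR P = max(a, b) on (0.20, 0.22) = 0.22
U AND (NOT S OR P) = min(a, b) on (0.36, 0.22) = 0.22
T AND P = min(a, b) on (0.32, 0.22) = 0.22
(U AND (NOT S OR P)) OR (T AND P) = max(a, b) on (0.22, 0.22) = 0.22

0.22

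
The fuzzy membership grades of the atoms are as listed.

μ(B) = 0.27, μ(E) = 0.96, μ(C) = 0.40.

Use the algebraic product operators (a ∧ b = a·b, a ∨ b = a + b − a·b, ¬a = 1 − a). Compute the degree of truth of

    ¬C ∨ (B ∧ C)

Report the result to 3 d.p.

0.643

¬C = 1 − 0.4000 = 0.6000
B ∧ C = a·b on (0.2700, 0.4000) = 0.1080
¬C ∨ (B ∧ C) = a + b − a·b on (0.6000, 0.1080) = 0.6432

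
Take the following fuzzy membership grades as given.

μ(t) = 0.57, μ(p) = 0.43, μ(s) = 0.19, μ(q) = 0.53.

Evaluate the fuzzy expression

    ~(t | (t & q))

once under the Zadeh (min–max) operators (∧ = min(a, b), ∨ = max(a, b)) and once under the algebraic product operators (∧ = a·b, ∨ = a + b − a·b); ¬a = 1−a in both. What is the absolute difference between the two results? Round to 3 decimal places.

Under Zadeh (min–max):
  t & q = min(a, b) on (0.57, 0.53) = 0.53
  t | (t & q) = max(a, b) on (0.57, 0.53) = 0.57
  ~(t | (t & q)) = 1 − 0.57 = 0.43
  → value = 0.4300
Under algebraic product:
  t & q = a·b on (0.5700, 0.5300) = 0.3021
  t | (t & q) = a + b − a·b on (0.5700, 0.3021) = 0.6999
  ~(t | (t & q)) = 1 − 0.6999 = 0.3001
  → value = 0.3001
|0.4300 − 0.3001| = 0.130

0.130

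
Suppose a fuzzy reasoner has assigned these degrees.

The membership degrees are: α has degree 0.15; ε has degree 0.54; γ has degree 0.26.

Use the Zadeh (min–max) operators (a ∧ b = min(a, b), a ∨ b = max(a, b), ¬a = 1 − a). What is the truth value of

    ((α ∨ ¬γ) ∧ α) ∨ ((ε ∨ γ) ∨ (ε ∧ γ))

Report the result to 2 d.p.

¬γ = 1 − 0.26 = 0.74
α ∨ ¬γ = max(a, b) on (0.15, 0.74) = 0.74
(α ∨ ¬γ) ∧ α = min(a, b) on (0.74, 0.15) = 0.15
ε ∨ γ = max(a, b) on (0.54, 0.26) = 0.54
ε ∧ γ = min(a, b) on (0.54, 0.26) = 0.26
(ε ∨ γ) ∨ (ε ∧ γ) = max(a, b) on (0.54, 0.26) = 0.54
((α ∨ ¬γ) ∧ α) ∨ ((ε ∨ γ) ∨ (ε ∧ γ)) = max(a, b) on (0.15, 0.54) = 0.54

0.54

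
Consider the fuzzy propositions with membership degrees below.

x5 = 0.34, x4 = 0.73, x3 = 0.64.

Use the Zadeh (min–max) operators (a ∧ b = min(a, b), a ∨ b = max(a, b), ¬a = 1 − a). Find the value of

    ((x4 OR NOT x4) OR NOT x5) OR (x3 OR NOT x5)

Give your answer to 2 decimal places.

0.73

NOT x4 = 1 − 0.73 = 0.27
x4 OR NOT x4 = max(a, b) on (0.73, 0.27) = 0.73
NOT x5 = 1 − 0.34 = 0.66
(x4 OR NOT x4) OR NOT x5 = max(a, b) on (0.73, 0.66) = 0.73
NOT x5 = 1 − 0.34 = 0.66
x3 OR NOT x5 = max(a, b) on (0.64, 0.66) = 0.66
((x4 OR NOT x4) OR NOT x5) OR (x3 OR NOT x5) = max(a, b) on (0.73, 0.66) = 0.73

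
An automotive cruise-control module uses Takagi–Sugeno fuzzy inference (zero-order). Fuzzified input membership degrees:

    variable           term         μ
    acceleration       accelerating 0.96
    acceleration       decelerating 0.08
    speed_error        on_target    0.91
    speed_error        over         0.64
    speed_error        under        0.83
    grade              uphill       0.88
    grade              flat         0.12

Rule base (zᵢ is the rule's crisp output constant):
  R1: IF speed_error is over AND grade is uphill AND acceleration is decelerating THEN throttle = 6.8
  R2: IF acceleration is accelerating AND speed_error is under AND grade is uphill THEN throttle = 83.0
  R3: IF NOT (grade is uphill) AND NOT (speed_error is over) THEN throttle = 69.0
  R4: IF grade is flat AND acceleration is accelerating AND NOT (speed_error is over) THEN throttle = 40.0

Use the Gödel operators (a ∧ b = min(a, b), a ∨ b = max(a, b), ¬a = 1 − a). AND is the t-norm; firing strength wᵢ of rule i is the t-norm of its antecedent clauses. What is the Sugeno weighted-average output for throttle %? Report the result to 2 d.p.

71.75

R1 (z=6.8): over=0.64, uphill=0.88, decelerating=0.08; AND[min(a, b)] → w = 0.08
R2 (z=83.0): accelerating=0.96, under=0.83, uphill=0.88; AND[min(a, b)] → w = 0.83
R3 (z=69.0): ¬uphill=1−0.88=0.12, ¬over=1−0.64=0.36; AND[min(a, b)] → w = 0.12
R4 (z=40.0): flat=0.12, accelerating=0.96, ¬over=1−0.64=0.36; AND[min(a, b)] → w = 0.12
Weighted average = (0.08·6.8 + 0.83·83.0 + 0.12·69.0 + 0.12·40.0) / (0.08 + 0.83 + 0.12 + 0.12)
  = 82.5140 / 1.1500 = 71.75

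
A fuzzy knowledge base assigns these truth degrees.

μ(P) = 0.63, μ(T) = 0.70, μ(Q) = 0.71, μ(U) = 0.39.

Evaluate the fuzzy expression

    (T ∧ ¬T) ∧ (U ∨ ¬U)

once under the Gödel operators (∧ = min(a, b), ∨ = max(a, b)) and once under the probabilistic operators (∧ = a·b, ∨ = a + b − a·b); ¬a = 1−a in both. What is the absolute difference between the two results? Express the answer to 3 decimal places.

Under Gödel:
  ¬T = 1 − 0.70 = 0.30
  T ∧ ¬T = min(a, b) on (0.70, 0.30) = 0.30
  ¬U = 1 − 0.39 = 0.61
  U ∨ ¬U = max(a, b) on (0.39, 0.61) = 0.61
  (T ∧ ¬T) ∧ (U ∨ ¬U) = min(a, b) on (0.30, 0.61) = 0.30
  → value = 0.3000
Under probabilistic:
  ¬T = 1 − 0.7000 = 0.3000
  T ∧ ¬T = a·b on (0.7000, 0.3000) = 0.2100
  ¬U = 1 − 0.3900 = 0.6100
  U ∨ ¬U = a + b − a·b on (0.3900, 0.6100) = 0.7621
  (T ∧ ¬T) ∧ (U ∨ ¬U) = a·b on (0.2100, 0.7621) = 0.1600
  → value = 0.1600
|0.3000 − 0.1600| = 0.140

0.140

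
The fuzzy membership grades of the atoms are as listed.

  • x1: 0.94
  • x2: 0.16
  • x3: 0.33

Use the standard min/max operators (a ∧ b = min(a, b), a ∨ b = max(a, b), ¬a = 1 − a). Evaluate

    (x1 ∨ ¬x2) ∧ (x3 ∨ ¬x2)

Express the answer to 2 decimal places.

¬x2 = 1 − 0.16 = 0.84
x1 ∨ ¬x2 = max(a, b) on (0.94, 0.84) = 0.94
¬x2 = 1 − 0.16 = 0.84
x3 ∨ ¬x2 = max(a, b) on (0.33, 0.84) = 0.84
(x1 ∨ ¬x2) ∧ (x3 ∨ ¬x2) = min(a, b) on (0.94, 0.84) = 0.84

0.84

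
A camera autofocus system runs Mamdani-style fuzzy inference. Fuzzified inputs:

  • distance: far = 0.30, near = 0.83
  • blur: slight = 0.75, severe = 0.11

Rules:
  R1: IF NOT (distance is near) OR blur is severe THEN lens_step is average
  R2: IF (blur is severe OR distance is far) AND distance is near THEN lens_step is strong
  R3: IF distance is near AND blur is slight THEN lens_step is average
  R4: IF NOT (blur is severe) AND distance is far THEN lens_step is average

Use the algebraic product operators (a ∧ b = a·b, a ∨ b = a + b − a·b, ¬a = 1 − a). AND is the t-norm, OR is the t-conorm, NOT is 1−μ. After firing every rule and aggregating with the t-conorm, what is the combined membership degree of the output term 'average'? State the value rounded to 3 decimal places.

R1: ¬near=1−0.83=0.17, severe=0.11; OR[a + b − a·b] → w = 0.2613
R2: (severe=0.11 OR far=0.30) = 0.3770; AND[a·b] with near=0.83 → w = 0.3129
R3: near=0.83, slight=0.75; AND[a·b] → w = 0.6225
R4: ¬severe=1−0.11=0.89, far=0.30; AND[a·b] → w = 0.2670
Rules with consequent 'average': {R1, R3, R4} → strengths 0.2613, 0.6225, 0.2670
Aggregate via t-conorm [a + b − a·b]: 0.7956

0.796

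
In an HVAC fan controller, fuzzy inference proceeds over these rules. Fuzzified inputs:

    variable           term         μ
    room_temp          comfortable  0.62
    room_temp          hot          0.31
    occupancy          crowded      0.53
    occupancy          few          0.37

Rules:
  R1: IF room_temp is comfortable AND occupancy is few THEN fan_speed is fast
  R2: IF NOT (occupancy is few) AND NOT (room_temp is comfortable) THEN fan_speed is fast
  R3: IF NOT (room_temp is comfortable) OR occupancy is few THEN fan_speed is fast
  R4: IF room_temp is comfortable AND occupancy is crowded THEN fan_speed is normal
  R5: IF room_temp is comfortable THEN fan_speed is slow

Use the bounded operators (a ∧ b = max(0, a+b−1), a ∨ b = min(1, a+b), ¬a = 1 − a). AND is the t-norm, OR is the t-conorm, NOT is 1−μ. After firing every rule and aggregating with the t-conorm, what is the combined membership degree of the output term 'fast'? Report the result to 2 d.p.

0.76

R1: comfortable=0.62, few=0.37; AND[max(0, a+b−1)] → w = 0.00
R2: ¬few=1−0.37=0.63, ¬comfortable=1−0.62=0.38; AND[max(0, a+b−1)] → w = 0.01
R3: ¬comfortable=1−0.62=0.38, few=0.37; OR[min(1, a+b)] → w = 0.75
R4: comfortable=0.62, crowded=0.53; AND[max(0, a+b−1)] → w = 0.15
R5: comfortable=0.62 → w = 0.62
Rules with consequent 'fast': {R1, R2, R3} → strengths 0.00, 0.01, 0.75
Aggregate via t-conorm [min(1, a+b)]: 0.76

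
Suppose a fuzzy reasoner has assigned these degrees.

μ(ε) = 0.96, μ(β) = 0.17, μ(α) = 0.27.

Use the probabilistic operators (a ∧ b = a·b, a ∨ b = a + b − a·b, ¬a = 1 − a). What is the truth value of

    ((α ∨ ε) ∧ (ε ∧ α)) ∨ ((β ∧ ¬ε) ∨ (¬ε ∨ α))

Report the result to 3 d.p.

α ∨ ε = a + b − a·b on (0.2700, 0.9600) = 0.9708
ε ∧ α = a·b on (0.9600, 0.2700) = 0.2592
(α ∨ ε) ∧ (ε ∧ α) = a·b on (0.9708, 0.2592) = 0.2516
¬ε = 1 − 0.9600 = 0.0400
β ∧ ¬ε = a·b on (0.1700, 0.0400) = 0.0068
¬ε = 1 − 0.9600 = 0.0400
¬ε ∨ α = a + b − a·b on (0.0400, 0.2700) = 0.2992
(β ∧ ¬ε) ∨ (¬ε ∨ α) = a + b − a·b on (0.0068, 0.2992) = 0.3040
((α ∨ ε) ∧ (ε ∧ α)) ∨ ((β ∧ ¬ε) ∨ (¬ε ∨ α)) = a + b − a·b on (0.2516, 0.3040) = 0.4791

0.479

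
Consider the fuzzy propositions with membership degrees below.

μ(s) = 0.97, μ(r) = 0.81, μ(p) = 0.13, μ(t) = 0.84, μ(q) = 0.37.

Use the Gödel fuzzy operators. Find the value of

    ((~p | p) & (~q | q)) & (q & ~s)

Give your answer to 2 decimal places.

~p = 1 − 0.13 = 0.87
~p | p = max(a, b) on (0.87, 0.13) = 0.87
~q = 1 − 0.37 = 0.63
~q | q = max(a, b) on (0.63, 0.37) = 0.63
(~p | p) & (~q | q) = min(a, b) on (0.87, 0.63) = 0.63
~s = 1 − 0.97 = 0.03
q & ~s = min(a, b) on (0.37, 0.03) = 0.03
((~p | p) & (~q | q)) & (q & ~s) = min(a, b) on (0.63, 0.03) = 0.03

0.03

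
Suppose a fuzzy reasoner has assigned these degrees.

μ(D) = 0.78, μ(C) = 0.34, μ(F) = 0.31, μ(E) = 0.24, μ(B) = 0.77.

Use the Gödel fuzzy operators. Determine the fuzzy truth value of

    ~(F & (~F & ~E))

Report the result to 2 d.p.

~F = 1 − 0.31 = 0.69
~E = 1 − 0.24 = 0.76
~F & ~E = min(a, b) on (0.69, 0.76) = 0.69
F & (~F & ~E) = min(a, b) on (0.31, 0.69) = 0.31
~(F & (~F & ~E)) = 1 − 0.31 = 0.69

0.69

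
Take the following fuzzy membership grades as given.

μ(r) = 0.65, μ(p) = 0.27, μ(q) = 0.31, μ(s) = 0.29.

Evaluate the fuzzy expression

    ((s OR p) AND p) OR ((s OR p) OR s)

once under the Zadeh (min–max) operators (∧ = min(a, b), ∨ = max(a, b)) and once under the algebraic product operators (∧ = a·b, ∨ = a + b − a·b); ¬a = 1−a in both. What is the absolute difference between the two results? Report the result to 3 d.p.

Under Zadeh (min–max):
  s OR p = max(a, b) on (0.29, 0.27) = 0.29
  (s OR p) AND p = min(a, b) on (0.29, 0.27) = 0.27
  s OR p = max(a, b) on (0.29, 0.27) = 0.29
  (s OR p) OR s = max(a, b) on (0.29, 0.29) = 0.29
  ((s OR p) AND p) OR ((s OR p) OR s) = max(a, b) on (0.27, 0.29) = 0.29
  → value = 0.2900
Under algebraic product:
  s OR p = a + b − a·b on (0.2900, 0.2700) = 0.4817
  (s OR p) AND p = a·b on (0.4817, 0.2700) = 0.1301
  s OR p = a + b − a·b on (0.2900, 0.2700) = 0.4817
  (s OR p) OR s = a + b − a·b on (0.4817, 0.2900) = 0.6320
  ((s OR p) AND p) OR ((s OR p) OR s) = a + b − a·b on (0.1301, 0.6320) = 0.6799
  → value = 0.6799
|0.2900 − 0.6799| = 0.390

0.390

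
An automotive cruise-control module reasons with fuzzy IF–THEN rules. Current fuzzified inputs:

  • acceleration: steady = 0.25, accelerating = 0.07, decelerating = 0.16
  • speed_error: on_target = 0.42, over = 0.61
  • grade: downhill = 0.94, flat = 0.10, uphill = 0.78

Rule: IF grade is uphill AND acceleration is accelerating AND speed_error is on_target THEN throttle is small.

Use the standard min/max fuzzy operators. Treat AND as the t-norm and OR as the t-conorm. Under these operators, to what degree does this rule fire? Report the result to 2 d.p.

firing strength: uphill=0.78, accelerating=0.07, on_target=0.42; AND[min(a, b)] → w = 0.07

0.07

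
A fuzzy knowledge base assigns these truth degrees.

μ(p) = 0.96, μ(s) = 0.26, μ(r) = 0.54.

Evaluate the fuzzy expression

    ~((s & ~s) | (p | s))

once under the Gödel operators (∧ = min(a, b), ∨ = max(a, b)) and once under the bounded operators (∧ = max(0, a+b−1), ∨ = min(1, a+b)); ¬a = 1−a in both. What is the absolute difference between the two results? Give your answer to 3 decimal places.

Under Gödel:
  ~s = 1 − 0.26 = 0.74
  s & ~s = min(a, b) on (0.26, 0.74) = 0.26
  p | s = max(a, b) on (0.96, 0.26) = 0.96
  (s & ~s) | (p | s) = max(a, b) on (0.26, 0.96) = 0.96
  ~((s & ~s) | (p | s)) = 1 − 0.96 = 0.04
  → value = 0.0400
Under bounded:
  ~s = 1 − 0.26 = 0.74
  s & ~s = max(0, a+b−1) on (0.26, 0.74) = 0.00
  p | s = min(1, a+b) on (0.96, 0.26) = 1.00
  (s & ~s) | (p | s) = min(1, a+b) on (0.00, 1.00) = 1.00
  ~((s & ~s) | (p | s)) = 1 − 1.00 = 0.00
  → value = 0.0000
|0.0400 − 0.0000| = 0.040

0.040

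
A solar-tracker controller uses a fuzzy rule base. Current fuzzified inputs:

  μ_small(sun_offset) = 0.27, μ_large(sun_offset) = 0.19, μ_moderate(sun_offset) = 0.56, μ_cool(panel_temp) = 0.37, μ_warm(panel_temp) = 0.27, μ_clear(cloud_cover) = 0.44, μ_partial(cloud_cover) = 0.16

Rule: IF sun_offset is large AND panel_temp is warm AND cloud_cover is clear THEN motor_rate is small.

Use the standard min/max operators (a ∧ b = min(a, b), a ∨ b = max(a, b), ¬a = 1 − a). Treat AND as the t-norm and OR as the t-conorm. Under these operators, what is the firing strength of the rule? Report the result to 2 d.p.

firing strength: large=0.19, warm=0.27, clear=0.44; AND[min(a, b)] → w = 0.19

0.19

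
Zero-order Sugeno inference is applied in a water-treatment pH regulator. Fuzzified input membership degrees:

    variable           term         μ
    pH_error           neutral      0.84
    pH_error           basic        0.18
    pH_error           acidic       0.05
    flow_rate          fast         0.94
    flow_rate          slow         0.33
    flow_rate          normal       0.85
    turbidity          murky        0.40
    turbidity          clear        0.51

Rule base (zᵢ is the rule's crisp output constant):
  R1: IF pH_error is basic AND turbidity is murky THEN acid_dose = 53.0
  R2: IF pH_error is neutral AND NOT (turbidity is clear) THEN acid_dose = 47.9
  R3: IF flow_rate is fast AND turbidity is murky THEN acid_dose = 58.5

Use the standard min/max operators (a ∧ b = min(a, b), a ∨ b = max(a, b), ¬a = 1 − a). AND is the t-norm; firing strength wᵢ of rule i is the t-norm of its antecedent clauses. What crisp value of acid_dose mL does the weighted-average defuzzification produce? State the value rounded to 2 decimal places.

R1 (z=53.0): basic=0.18, murky=0.40; AND[min(a, b)] → w = 0.18
R2 (z=47.9): neutral=0.84, ¬clear=1−0.51=0.49; AND[min(a, b)] → w = 0.49
R3 (z=58.5): fast=0.94, murky=0.40; AND[min(a, b)] → w = 0.40
Weighted average = (0.18·53.0 + 0.49·47.9 + 0.40·58.5) / (0.18 + 0.49 + 0.40)
  = 56.4110 / 1.0700 = 52.72

52.72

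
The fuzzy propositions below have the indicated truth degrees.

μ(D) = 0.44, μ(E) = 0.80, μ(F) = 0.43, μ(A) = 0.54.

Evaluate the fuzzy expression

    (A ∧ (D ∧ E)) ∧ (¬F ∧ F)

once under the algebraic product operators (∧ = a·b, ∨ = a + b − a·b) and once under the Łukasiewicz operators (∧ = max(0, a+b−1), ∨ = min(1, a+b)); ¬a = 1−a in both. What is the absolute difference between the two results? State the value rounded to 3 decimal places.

0.047

Under algebraic product:
  D ∧ E = a·b on (0.4400, 0.8000) = 0.3520
  A ∧ (D ∧ E) = a·b on (0.5400, 0.3520) = 0.1901
  ¬F = 1 − 0.4300 = 0.5700
  ¬F ∧ F = a·b on (0.5700, 0.4300) = 0.2451
  (A ∧ (D ∧ E)) ∧ (¬F ∧ F) = a·b on (0.1901, 0.2451) = 0.0466
  → value = 0.0466
Under Łukasiewicz:
  D ∧ E = max(0, a+b−1) on (0.44, 0.80) = 0.24
  A ∧ (D ∧ E) = max(0, a+b−1) on (0.54, 0.24) = 0.00
  ¬F = 1 − 0.43 = 0.57
  ¬F ∧ F = max(0, a+b−1) on (0.57, 0.43) = 0.00
  (A ∧ (D ∧ E)) ∧ (¬F ∧ F) = max(0, a+b−1) on (0.00, 0.00) = 0.00
  → value = 0.0000
|0.0466 − 0.0000| = 0.047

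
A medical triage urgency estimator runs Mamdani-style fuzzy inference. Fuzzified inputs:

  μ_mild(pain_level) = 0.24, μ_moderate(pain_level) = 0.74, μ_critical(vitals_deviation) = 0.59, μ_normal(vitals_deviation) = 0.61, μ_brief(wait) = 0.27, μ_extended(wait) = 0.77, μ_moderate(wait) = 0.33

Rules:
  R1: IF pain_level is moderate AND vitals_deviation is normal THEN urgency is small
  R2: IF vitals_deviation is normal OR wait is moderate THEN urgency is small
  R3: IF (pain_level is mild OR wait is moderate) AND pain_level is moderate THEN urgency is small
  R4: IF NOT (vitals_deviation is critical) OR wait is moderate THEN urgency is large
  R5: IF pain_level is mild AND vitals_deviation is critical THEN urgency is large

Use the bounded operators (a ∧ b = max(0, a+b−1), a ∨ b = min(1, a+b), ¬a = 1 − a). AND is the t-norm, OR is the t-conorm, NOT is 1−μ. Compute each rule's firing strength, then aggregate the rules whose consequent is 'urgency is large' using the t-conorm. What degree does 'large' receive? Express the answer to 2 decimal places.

R1: moderate=0.74, normal=0.61; AND[max(0, a+b−1)] → w = 0.35
R2: normal=0.61, moderate=0.33; OR[min(1, a+b)] → w = 0.94
R3: (mild=0.24 OR moderate=0.33) = 0.57; AND[max(0, a+b−1)] with moderate=0.74 → w = 0.31
R4: ¬critical=1−0.59=0.41, moderate=0.33; OR[min(1, a+b)] → w = 0.74
R5: mild=0.24, critical=0.59; AND[max(0, a+b−1)] → w = 0.00
Rules with consequent 'large': {R4, R5} → strengths 0.74, 0.00
Aggregate via t-conorm [min(1, a+b)]: 0.74

0.74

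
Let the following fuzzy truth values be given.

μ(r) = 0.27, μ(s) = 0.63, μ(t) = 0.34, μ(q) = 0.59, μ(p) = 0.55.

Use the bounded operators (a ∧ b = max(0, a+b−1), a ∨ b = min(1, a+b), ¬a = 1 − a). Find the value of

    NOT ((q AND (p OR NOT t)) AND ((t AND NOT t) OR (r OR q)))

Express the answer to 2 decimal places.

NOT t = 1 − 0.34 = 0.66
p OR NOT t = min(1, a+b) on (0.55, 0.66) = 1.00
q AND (p OR NOT t) = max(0, a+b−1) on (0.59, 1.00) = 0.59
NOT t = 1 − 0.34 = 0.66
t AND NOT t = max(0, a+b−1) on (0.34, 0.66) = 0.00
r OR q = min(1, a+b) on (0.27, 0.59) = 0.86
(t AND NOT t) OR (r OR q) = min(1, a+b) on (0.00, 0.86) = 0.86
(q AND (p OR NOT t)) AND ((t AND NOT t) OR (r OR q)) = max(0, a+b−1) on (0.59, 0.86) = 0.45
NOT ((q AND (p OR NOT t)) AND ((t AND NOT t) OR (r OR q))) = 1 − 0.45 = 0.55

0.55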